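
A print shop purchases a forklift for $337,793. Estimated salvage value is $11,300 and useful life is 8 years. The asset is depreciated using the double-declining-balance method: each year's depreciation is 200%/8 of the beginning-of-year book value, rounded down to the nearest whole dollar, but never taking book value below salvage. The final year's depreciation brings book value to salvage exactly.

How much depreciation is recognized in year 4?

Depreciable base = $337,793 − $11,300 = $326,493.
Year 1: ⌊$337,793 × 200%/8⌋ = $84,448. Book value $253,345.
Year 2: ⌊$253,345 × 200%/8⌋ = $63,336. Book value $190,009.
Year 3: ⌊$190,009 × 200%/8⌋ = $47,502. Book value $142,507.
Year 4: ⌊$142,507 × 200%/8⌋ = $35,626. Book value $106,881.

$35,626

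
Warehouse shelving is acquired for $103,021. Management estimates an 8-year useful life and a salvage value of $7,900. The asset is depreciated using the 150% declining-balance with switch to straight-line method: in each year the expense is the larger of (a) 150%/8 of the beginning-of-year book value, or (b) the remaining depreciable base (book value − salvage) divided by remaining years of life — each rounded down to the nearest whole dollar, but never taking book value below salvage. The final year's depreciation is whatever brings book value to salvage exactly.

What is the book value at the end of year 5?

$35,649

Depreciable base = $103,021 − $7,900 = $95,121.
Year 1: DB = ⌊$103,021 × 150%/8⌋ = $19,316; SL = ⌊$95,121/8⌋ = $11,890 → take DB $19,316. Book value $83,705.
Year 2: DB = ⌊$83,705 × 150%/8⌋ = $15,694; SL = ⌊$75,805/7⌋ = $10,829 → take DB $15,694. Book value $68,011.
Year 3: DB = ⌊$68,011 × 150%/8⌋ = $12,752; SL = ⌊$60,111/6⌋ = $10,018 → take DB $12,752. Book value $55,259.
Year 4: DB = ⌊$55,259 × 150%/8⌋ = $10,361; SL = ⌊$47,359/5⌋ = $9,471 → take DB $10,361. Book value $44,898.
Year 5: DB = ⌊$44,898 × 150%/8⌋ = $8,418; SL = ⌊$36,998/4⌋ = $9,249 → take SL $9,249. Book value $35,649.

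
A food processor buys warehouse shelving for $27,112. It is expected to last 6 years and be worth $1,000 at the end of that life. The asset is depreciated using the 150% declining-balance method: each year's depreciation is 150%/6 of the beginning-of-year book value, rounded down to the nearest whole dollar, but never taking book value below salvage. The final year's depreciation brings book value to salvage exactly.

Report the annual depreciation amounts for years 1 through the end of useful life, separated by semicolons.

$6,778; $5,083; $3,812; $2,859; $2,145; $5,435

Depreciable base = $27,112 − $1,000 = $26,112.
Year 1: ⌊$27,112 × 150%/6⌋ = $6,778. Book value $20,334.
Year 2: ⌊$20,334 × 150%/6⌋ = $5,083. Book value $15,251.
Year 3: ⌊$15,251 × 150%/6⌋ = $3,812. Book value $11,439.
Year 4: ⌊$11,439 × 150%/6⌋ = $2,859. Book value $8,580.
Year 5: ⌊$8,580 × 150%/6⌋ = $2,145. Book value $6,435.
Year 6 (final): $6,435 − $1,000 = $5,435. Book value $1,000.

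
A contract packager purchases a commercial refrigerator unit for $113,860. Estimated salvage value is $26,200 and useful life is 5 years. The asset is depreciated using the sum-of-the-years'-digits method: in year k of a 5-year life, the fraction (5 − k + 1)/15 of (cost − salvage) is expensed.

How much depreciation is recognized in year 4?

$11,688

Depreciable base = $113,860 − $26,200 = $87,660.
Sum of the years' digits = 5+4+3+2+1 = 15.
Year 1: $87,660 × 5/15 = $29,220. Book value $84,640.
Year 2: $87,660 × 4/15 = $23,376. Book value $61,264.
Year 3: $87,660 × 3/15 = $17,532. Book value $43,732.
Year 4: $87,660 × 2/15 = $11,688. Book value $32,044.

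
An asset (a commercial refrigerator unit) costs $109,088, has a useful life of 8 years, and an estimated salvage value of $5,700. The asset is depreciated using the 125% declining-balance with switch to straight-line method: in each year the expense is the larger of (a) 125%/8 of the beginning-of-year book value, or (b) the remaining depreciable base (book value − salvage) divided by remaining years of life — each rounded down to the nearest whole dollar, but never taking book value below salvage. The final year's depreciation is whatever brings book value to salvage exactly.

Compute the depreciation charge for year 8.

$11,966

Depreciable base = $109,088 − $5,700 = $103,388.
Year 1: DB = ⌊$109,088 × 125%/8⌋ = $17,045; SL = ⌊$103,388/8⌋ = $12,923 → take DB $17,045. Book value $92,043.
Year 2: DB = ⌊$92,043 × 125%/8⌋ = $14,381; SL = ⌊$86,343/7⌋ = $12,334 → take DB $14,381. Book value $77,662.
Year 3: DB = ⌊$77,662 × 125%/8⌋ = $12,134; SL = ⌊$71,962/6⌋ = $11,993 → take DB $12,134. Book value $65,528.
Year 4: DB = ⌊$65,528 × 125%/8⌋ = $10,238; SL = ⌊$59,828/5⌋ = $11,965 → take SL $11,965. Book value $53,563.
Year 5: DB = ⌊$53,563 × 125%/8⌋ = $8,369; SL = ⌊$47,863/4⌋ = $11,965 → take SL $11,965. Book value $41,598.
Year 6: DB = ⌊$41,598 × 125%/8⌋ = $6,499; SL = ⌊$35,898/3⌋ = $11,966 → take SL $11,966. Book value $29,632.
Year 7: DB = ⌊$29,632 × 125%/8⌋ = $4,630; SL = ⌊$23,932/2⌋ = $11,966 → take SL $11,966. Book value $17,666.
Year 8 (final): $17,666 − $5,700 = $11,966. Book value $5,700.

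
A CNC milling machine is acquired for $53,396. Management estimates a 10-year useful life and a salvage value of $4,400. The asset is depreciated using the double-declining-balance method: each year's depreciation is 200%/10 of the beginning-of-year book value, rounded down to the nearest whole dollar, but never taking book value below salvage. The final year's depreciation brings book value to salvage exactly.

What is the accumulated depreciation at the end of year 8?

Depreciable base = $53,396 − $4,400 = $48,996.
Year 1: ⌊$53,396 × 200%/10⌋ = $10,679. Book value $42,717.
Year 2: ⌊$42,717 × 200%/10⌋ = $8,543. Book value $34,174.
Year 3: ⌊$34,174 × 200%/10⌋ = $6,834. Book value $27,340.
Year 4: ⌊$27,340 × 200%/10⌋ = $5,468. Book value $21,872.
Year 5: ⌊$21,872 × 200%/10⌋ = $4,374. Book value $17,498.
Year 6: ⌊$17,498 × 200%/10⌋ = $3,499. Book value $13,999.
Year 7: ⌊$13,999 × 200%/10⌋ = $2,799. Book value $11,200.
Year 8: ⌊$11,200 × 200%/10⌋ = $2,240. Book value $8,960.
Accumulated through year 8 = $53,396 − $8,960 = $44,436.

$44,436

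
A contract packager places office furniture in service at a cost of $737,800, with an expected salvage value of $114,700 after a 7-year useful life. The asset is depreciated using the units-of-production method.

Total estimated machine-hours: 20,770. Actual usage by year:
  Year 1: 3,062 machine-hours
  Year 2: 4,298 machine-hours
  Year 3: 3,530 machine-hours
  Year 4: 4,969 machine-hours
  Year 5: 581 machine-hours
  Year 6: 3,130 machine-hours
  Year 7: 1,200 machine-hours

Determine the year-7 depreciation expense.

$36,000

Depreciable base = $737,800 − $114,700 = $623,100.
Rate = $623,100 / 20,770 machine-hours = $30 per machine-hour.
Year 1: 3,062 × $30 = $91,860. Book value $645,940.
Year 2: 4,298 × $30 = $128,940. Book value $517,000.
Year 3: 3,530 × $30 = $105,900. Book value $411,100.
Year 4: 4,969 × $30 = $149,070. Book value $262,030.
Year 5: 581 × $30 = $17,430. Book value $244,600.
Year 6: 3,130 × $30 = $93,900. Book value $150,700.
Year 7: 1,200 × $30 = $36,000. Book value $114,700.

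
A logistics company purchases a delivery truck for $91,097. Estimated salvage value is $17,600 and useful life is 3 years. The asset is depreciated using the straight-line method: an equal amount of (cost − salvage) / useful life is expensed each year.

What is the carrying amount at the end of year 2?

$42,099

Depreciable base = $91,097 − $17,600 = $73,497.
Annual expense = $73,497 / 3 = $24,499.
End of year 1: book value $66,598.
End of year 2: book value $42,099.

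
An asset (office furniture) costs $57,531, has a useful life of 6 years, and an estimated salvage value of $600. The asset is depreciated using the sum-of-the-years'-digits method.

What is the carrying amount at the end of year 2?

$27,710

Depreciable base = $57,531 − $600 = $56,931.
Sum of the years' digits = 6+5+4+3+2+1 = 21.
Year 1: $56,931 × 6/21 = $16,266. Book value $41,265.
Year 2: $56,931 × 5/21 = $13,555. Book value $27,710.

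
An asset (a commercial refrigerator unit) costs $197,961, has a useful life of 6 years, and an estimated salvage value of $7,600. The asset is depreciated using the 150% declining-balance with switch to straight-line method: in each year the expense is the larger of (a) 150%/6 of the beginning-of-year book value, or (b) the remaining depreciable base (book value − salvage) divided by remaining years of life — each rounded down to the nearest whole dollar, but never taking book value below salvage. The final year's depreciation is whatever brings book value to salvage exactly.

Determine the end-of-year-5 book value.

$32,906

Depreciable base = $197,961 − $7,600 = $190,361.
Year 1: DB = ⌊$197,961 × 150%/6⌋ = $49,490; SL = ⌊$190,361/6⌋ = $31,726 → take DB $49,490. Book value $148,471.
Year 2: DB = ⌊$148,471 × 150%/6⌋ = $37,117; SL = ⌊$140,871/5⌋ = $28,174 → take DB $37,117. Book value $111,354.
Year 3: DB = ⌊$111,354 × 150%/6⌋ = $27,838; SL = ⌊$103,754/4⌋ = $25,938 → take DB $27,838. Book value $83,516.
Year 4: DB = ⌊$83,516 × 150%/6⌋ = $20,879; SL = ⌊$75,916/3⌋ = $25,305 → take SL $25,305. Book value $58,211.
Year 5: DB = ⌊$58,211 × 150%/6⌋ = $14,552; SL = ⌊$50,611/2⌋ = $25,305 → take SL $25,305. Book value $32,906.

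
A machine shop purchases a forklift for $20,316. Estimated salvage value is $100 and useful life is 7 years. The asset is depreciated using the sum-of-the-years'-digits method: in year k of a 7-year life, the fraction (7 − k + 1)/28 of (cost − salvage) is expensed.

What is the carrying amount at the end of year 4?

Depreciable base = $20,316 − $100 = $20,216.
Sum of the years' digits = 7+6+5+4+3+2+1 = 28.
Year 1: $20,216 × 7/28 = $5,054. Book value $15,262.
Year 2: $20,216 × 6/28 = $4,332. Book value $10,930.
Year 3: $20,216 × 5/28 = $3,610. Book value $7,320.
Year 4: $20,216 × 4/28 = $2,888. Book value $4,432.

$4,432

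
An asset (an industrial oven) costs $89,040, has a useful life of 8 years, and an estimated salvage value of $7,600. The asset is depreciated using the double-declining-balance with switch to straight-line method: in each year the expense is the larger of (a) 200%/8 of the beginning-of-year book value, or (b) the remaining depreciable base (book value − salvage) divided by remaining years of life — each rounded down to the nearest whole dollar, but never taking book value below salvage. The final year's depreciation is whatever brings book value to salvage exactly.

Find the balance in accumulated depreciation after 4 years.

Depreciable base = $89,040 − $7,600 = $81,440.
Year 1: DB = ⌊$89,040 × 200%/8⌋ = $22,260; SL = ⌊$81,440/8⌋ = $10,180 → take DB $22,260. Book value $66,780.
Year 2: DB = ⌊$66,780 × 200%/8⌋ = $16,695; SL = ⌊$59,180/7⌋ = $8,454 → take DB $16,695. Book value $50,085.
Year 3: DB = ⌊$50,085 × 200%/8⌋ = $12,521; SL = ⌊$42,485/6⌋ = $7,080 → take DB $12,521. Book value $37,564.
Year 4: DB = ⌊$37,564 × 200%/8⌋ = $9,391; SL = ⌊$29,964/5⌋ = $5,992 → take DB $9,391. Book value $28,173.
Accumulated through year 4 = $89,040 − $28,173 = $60,867.

$60,867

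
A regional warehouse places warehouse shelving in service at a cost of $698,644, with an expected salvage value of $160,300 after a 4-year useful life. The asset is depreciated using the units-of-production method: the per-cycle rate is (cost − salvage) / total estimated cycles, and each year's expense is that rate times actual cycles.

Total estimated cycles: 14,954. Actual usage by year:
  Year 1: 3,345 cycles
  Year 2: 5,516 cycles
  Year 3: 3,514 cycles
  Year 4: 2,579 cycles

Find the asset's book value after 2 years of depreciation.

Depreciable base = $698,644 − $160,300 = $538,344.
Rate = $538,344 / 14,954 cycles = $36 per cycle.
Year 1: 3,345 × $36 = $120,420. Book value $578,224.
Year 2: 5,516 × $36 = $198,576. Book value $379,648.

$379,648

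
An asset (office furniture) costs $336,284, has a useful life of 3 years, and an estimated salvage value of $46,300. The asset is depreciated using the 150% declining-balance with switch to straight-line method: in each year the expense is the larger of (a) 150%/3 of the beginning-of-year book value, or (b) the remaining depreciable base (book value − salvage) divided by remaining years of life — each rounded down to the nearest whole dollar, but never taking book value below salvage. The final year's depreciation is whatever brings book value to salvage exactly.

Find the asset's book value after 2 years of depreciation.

$84,071

Depreciable base = $336,284 − $46,300 = $289,984.
Year 1: DB = ⌊$336,284 × 150%/3⌋ = $168,142; SL = ⌊$289,984/3⌋ = $96,661 → take DB $168,142. Book value $168,142.
Year 2: DB = ⌊$168,142 × 150%/3⌋ = $84,071; SL = ⌊$121,842/2⌋ = $60,921 → take DB $84,071. Book value $84,071.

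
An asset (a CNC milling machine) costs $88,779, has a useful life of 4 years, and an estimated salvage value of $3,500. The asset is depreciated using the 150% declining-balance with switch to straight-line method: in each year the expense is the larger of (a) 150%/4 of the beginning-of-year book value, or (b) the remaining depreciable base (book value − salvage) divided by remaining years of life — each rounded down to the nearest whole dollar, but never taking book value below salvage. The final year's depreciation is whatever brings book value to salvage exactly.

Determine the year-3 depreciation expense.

$15,590

Depreciable base = $88,779 − $3,500 = $85,279.
Year 1: DB = ⌊$88,779 × 150%/4⌋ = $33,292; SL = ⌊$85,279/4⌋ = $21,319 → take DB $33,292. Book value $55,487.
Year 2: DB = ⌊$55,487 × 150%/4⌋ = $20,807; SL = ⌊$51,987/3⌋ = $17,329 → take DB $20,807. Book value $34,680.
Year 3: DB = ⌊$34,680 × 150%/4⌋ = $13,005; SL = ⌊$31,180/2⌋ = $15,590 → take SL $15,590. Book value $19,090.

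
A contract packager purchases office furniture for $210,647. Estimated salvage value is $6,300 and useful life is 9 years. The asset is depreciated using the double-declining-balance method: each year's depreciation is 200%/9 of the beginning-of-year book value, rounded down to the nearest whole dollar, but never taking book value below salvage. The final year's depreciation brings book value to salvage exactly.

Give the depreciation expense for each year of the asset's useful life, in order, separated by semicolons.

Depreciable base = $210,647 − $6,300 = $204,347.
Year 1: ⌊$210,647 × 200%/9⌋ = $46,810. Book value $163,837.
Year 2: ⌊$163,837 × 200%/9⌋ = $36,408. Book value $127,429.
Year 3: ⌊$127,429 × 200%/9⌋ = $28,317. Book value $99,112.
Year 4: ⌊$99,112 × 200%/9⌋ = $22,024. Book value $77,088.
Year 5: ⌊$77,088 × 200%/9⌋ = $17,130. Book value $59,958.
Year 6: ⌊$59,958 × 200%/9⌋ = $13,324. Book value $46,634.
Year 7: ⌊$46,634 × 200%/9⌋ = $10,363. Book value $36,271.
Year 8: ⌊$36,271 × 200%/9⌋ = $8,060. Book value $28,211.
Year 9 (final): $28,211 − $6,300 = $21,911. Book value $6,300.

$46,810; $36,408; $28,317; $22,024; $17,130; $13,324; $10,363; $8,060; $21,911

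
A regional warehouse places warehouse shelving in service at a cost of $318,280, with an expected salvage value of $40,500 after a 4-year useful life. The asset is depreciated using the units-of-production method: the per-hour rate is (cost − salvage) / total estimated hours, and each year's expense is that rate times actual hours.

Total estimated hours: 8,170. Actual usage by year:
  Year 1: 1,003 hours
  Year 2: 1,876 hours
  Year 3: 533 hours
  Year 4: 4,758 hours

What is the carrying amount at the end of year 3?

$202,272

Depreciable base = $318,280 − $40,500 = $277,780.
Rate = $277,780 / 8,170 hours = $34 per hour.
Year 1: 1,003 × $34 = $34,102. Book value $284,178.
Year 2: 1,876 × $34 = $63,784. Book value $220,394.
Year 3: 533 × $34 = $18,122. Book value $202,272.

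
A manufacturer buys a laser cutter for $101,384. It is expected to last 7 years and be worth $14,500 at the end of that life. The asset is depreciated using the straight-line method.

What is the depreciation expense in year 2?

$12,412

Depreciable base = $101,384 − $14,500 = $86,884.
Annual expense = $86,884 / 7 = $12,412.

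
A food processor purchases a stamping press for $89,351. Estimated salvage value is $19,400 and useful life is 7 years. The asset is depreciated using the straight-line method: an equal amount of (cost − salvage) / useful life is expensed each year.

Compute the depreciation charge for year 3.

$9,993

Depreciable base = $89,351 − $19,400 = $69,951.
Annual expense = $69,951 / 7 = $9,993.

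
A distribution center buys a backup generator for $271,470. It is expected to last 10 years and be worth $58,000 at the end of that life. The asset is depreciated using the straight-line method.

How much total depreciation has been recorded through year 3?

Depreciable base = $271,470 − $58,000 = $213,470.
Annual expense = $213,470 / 10 = $21,347.
End of year 1: book value $250,123.
End of year 2: book value $228,776.
End of year 3: book value $207,429.
Accumulated through year 3 = $271,470 − $207,429 = $64,041.

$64,041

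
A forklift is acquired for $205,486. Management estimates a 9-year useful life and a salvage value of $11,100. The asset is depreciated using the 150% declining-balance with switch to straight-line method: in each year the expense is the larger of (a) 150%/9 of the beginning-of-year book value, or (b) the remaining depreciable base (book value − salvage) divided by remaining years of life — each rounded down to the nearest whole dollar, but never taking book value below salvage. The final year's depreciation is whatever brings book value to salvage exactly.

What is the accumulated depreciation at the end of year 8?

Depreciable base = $205,486 − $11,100 = $194,386.
Year 1: DB = ⌊$205,486 × 150%/9⌋ = $34,247; SL = ⌊$194,386/9⌋ = $21,598 → take DB $34,247. Book value $171,239.
Year 2: DB = ⌊$171,239 × 150%/9⌋ = $28,539; SL = ⌊$160,139/8⌋ = $20,017 → take DB $28,539. Book value $142,700.
Year 3: DB = ⌊$142,700 × 150%/9⌋ = $23,783; SL = ⌊$131,600/7⌋ = $18,800 → take DB $23,783. Book value $118,917.
Year 4: DB = ⌊$118,917 × 150%/9⌋ = $19,819; SL = ⌊$107,817/6⌋ = $17,969 → take DB $19,819. Book value $99,098.
Year 5: DB = ⌊$99,098 × 150%/9⌋ = $16,516; SL = ⌊$87,998/5⌋ = $17,599 → take SL $17,599. Book value $81,499.
Year 6: DB = ⌊$81,499 × 150%/9⌋ = $13,583; SL = ⌊$70,399/4⌋ = $17,599 → take SL $17,599. Book value $63,900.
Year 7: DB = ⌊$63,900 × 150%/9⌋ = $10,650; SL = ⌊$52,800/3⌋ = $17,600 → take SL $17,600. Book value $46,300.
Year 8: DB = ⌊$46,300 × 150%/9⌋ = $7,716; SL = ⌊$35,200/2⌋ = $17,600 → take SL $17,600. Book value $28,700.
Accumulated through year 8 = $205,486 − $28,700 = $176,786.

$176,786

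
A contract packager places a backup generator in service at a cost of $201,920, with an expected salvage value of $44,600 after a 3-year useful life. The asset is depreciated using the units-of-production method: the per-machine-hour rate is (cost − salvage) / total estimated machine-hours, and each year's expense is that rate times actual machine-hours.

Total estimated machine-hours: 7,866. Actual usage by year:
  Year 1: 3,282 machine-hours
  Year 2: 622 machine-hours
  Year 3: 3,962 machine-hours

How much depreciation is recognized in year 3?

Depreciable base = $201,920 − $44,600 = $157,320.
Rate = $157,320 / 7,866 machine-hours = $20 per machine-hour.
Year 1: 3,282 × $20 = $65,640. Book value $136,280.
Year 2: 622 × $20 = $12,440. Book value $123,840.
Year 3: 3,962 × $20 = $79,240. Book value $44,600.

$79,240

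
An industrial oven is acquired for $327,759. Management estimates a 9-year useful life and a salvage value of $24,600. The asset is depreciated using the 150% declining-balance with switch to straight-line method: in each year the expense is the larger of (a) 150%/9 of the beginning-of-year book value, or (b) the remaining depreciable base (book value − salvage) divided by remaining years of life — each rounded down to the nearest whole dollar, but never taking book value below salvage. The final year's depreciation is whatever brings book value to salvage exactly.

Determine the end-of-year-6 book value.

$104,679

Depreciable base = $327,759 − $24,600 = $303,159.
Year 1: DB = ⌊$327,759 × 150%/9⌋ = $54,626; SL = ⌊$303,159/9⌋ = $33,684 → take DB $54,626. Book value $273,133.
Year 2: DB = ⌊$273,133 × 150%/9⌋ = $45,522; SL = ⌊$248,533/8⌋ = $31,066 → take DB $45,522. Book value $227,611.
Year 3: DB = ⌊$227,611 × 150%/9⌋ = $37,935; SL = ⌊$203,011/7⌋ = $29,001 → take DB $37,935. Book value $189,676.
Year 4: DB = ⌊$189,676 × 150%/9⌋ = $31,612; SL = ⌊$165,076/6⌋ = $27,512 → take DB $31,612. Book value $158,064.
Year 5: DB = ⌊$158,064 × 150%/9⌋ = $26,344; SL = ⌊$133,464/5⌋ = $26,692 → take SL $26,692. Book value $131,372.
Year 6: DB = ⌊$131,372 × 150%/9⌋ = $21,895; SL = ⌊$106,772/4⌋ = $26,693 → take SL $26,693. Book value $104,679.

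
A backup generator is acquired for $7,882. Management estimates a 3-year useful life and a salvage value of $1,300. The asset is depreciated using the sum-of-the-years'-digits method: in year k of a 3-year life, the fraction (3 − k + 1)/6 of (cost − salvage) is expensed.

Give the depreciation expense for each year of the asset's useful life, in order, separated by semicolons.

Depreciable base = $7,882 − $1,300 = $6,582.
Sum of the years' digits = 3+2+1 = 6.
Year 1: $6,582 × 3/6 = $3,291. Book value $4,591.
Year 2: $6,582 × 2/6 = $2,194. Book value $2,397.
Year 3: $6,582 × 1/6 = $1,097. Book value $1,300.

$3,291; $2,194; $1,097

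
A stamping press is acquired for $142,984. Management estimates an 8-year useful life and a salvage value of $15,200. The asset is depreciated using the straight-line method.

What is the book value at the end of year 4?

Depreciable base = $142,984 − $15,200 = $127,784.
Annual expense = $127,784 / 8 = $15,973.
End of year 1: book value $127,011.
End of year 2: book value $111,038.
End of year 3: book value $95,065.
End of year 4: book value $79,092.

$79,092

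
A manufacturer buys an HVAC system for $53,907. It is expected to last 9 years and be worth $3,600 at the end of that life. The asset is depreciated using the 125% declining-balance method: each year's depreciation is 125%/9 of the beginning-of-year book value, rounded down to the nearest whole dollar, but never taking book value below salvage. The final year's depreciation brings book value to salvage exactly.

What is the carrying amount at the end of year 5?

Depreciable base = $53,907 − $3,600 = $50,307.
Year 1: ⌊$53,907 × 125%/9⌋ = $7,487. Book value $46,420.
Year 2: ⌊$46,420 × 125%/9⌋ = $6,447. Book value $39,973.
Year 3: ⌊$39,973 × 125%/9⌋ = $5,551. Book value $34,422.
Year 4: ⌊$34,422 × 125%/9⌋ = $4,780. Book value $29,642.
Year 5: ⌊$29,642 × 125%/9⌋ = $4,116. Book value $25,526.

$25,526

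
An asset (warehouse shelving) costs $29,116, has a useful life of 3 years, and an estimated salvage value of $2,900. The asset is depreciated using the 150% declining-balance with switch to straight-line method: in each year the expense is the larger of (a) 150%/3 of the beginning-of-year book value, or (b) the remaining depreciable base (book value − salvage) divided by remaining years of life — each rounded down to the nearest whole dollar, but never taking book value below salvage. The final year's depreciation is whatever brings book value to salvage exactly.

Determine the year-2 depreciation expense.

$7,279

Depreciable base = $29,116 − $2,900 = $26,216.
Year 1: DB = ⌊$29,116 × 150%/3⌋ = $14,558; SL = ⌊$26,216/3⌋ = $8,738 → take DB $14,558. Book value $14,558.
Year 2: DB = ⌊$14,558 × 150%/3⌋ = $7,279; SL = ⌊$11,658/2⌋ = $5,829 → take DB $7,279. Book value $7,279.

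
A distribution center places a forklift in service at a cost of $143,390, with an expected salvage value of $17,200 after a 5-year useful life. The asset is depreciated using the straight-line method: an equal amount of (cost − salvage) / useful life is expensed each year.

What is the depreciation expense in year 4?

$25,238

Depreciable base = $143,390 − $17,200 = $126,190.
Annual expense = $126,190 / 5 = $25,238.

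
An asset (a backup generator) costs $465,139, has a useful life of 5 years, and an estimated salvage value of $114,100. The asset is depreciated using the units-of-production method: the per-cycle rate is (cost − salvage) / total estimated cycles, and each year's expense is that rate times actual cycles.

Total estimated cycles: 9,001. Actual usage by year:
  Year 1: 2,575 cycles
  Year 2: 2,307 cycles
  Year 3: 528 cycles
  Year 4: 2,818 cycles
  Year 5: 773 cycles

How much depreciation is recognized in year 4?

Depreciable base = $465,139 − $114,100 = $351,039.
Rate = $351,039 / 9,001 cycles = $39 per cycle.
Year 1: 2,575 × $39 = $100,425. Book value $364,714.
Year 2: 2,307 × $39 = $89,973. Book value $274,741.
Year 3: 528 × $39 = $20,592. Book value $254,149.
Year 4: 2,818 × $39 = $109,902. Book value $144,247.

$109,902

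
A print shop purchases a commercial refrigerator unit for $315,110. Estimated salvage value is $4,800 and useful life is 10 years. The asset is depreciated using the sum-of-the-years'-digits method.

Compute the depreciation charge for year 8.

$16,926

Depreciable base = $315,110 − $4,800 = $310,310.
Sum of the years' digits = 10+9+8+7+6+5+4+3+2+1 = 55.
Year 1: $310,310 × 10/55 = $56,420. Book value $258,690.
Year 2: $310,310 × 9/55 = $50,778. Book value $207,912.
Year 3: $310,310 × 8/55 = $45,136. Book value $162,776.
Year 4: $310,310 × 7/55 = $39,494. Book value $123,282.
Year 5: $310,310 × 6/55 = $33,852. Book value $89,430.
Year 6: $310,310 × 5/55 = $28,210. Book value $61,220.
Year 7: $310,310 × 4/55 = $22,568. Book value $38,652.
Year 8: $310,310 × 3/55 = $16,926. Book value $21,726.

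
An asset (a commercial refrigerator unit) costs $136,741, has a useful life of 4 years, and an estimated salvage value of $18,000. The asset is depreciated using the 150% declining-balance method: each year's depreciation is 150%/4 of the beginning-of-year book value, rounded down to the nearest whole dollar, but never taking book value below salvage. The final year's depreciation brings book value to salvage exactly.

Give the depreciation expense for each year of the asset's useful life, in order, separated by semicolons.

$51,277; $32,049; $20,030; $15,385

Depreciable base = $136,741 − $18,000 = $118,741.
Year 1: ⌊$136,741 × 150%/4⌋ = $51,277. Book value $85,464.
Year 2: ⌊$85,464 × 150%/4⌋ = $32,049. Book value $53,415.
Year 3: ⌊$53,415 × 150%/4⌋ = $20,030. Book value $33,385.
Year 4 (final): $33,385 − $18,000 = $15,385. Book value $18,000.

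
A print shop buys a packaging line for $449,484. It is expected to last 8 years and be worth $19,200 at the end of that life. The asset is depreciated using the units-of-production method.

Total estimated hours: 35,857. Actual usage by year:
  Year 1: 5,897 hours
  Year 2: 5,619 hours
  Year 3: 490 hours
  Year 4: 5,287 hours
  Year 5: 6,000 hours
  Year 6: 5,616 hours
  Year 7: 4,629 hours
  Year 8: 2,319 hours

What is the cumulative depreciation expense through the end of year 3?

Depreciable base = $449,484 − $19,200 = $430,284.
Rate = $430,284 / 35,857 hours = $12 per hour.
Year 1: 5,897 × $12 = $70,764. Book value $378,720.
Year 2: 5,619 × $12 = $67,428. Book value $311,292.
Year 3: 490 × $12 = $5,880. Book value $305,412.
Accumulated through year 3 = $449,484 − $305,412 = $144,072.

$144,072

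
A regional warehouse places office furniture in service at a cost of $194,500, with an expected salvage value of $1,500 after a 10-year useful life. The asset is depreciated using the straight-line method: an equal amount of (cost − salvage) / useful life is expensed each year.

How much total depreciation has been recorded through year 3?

$57,900

Depreciable base = $194,500 − $1,500 = $193,000.
Annual expense = $193,000 / 10 = $19,300.
End of year 1: book value $175,200.
End of year 2: book value $155,900.
End of year 3: book value $136,600.
Accumulated through year 3 = $194,500 − $136,600 = $57,900.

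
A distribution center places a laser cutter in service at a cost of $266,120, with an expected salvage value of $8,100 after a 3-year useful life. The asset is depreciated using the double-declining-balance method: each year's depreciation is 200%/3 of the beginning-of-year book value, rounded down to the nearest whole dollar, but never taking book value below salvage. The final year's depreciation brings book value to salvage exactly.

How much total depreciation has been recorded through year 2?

$236,551

Depreciable base = $266,120 − $8,100 = $258,020.
Year 1: ⌊$266,120 × 200%/3⌋ = $177,413. Book value $88,707.
Year 2: ⌊$88,707 × 200%/3⌋ = $59,138. Book value $29,569.
Accumulated through year 2 = $266,120 − $29,569 = $236,551.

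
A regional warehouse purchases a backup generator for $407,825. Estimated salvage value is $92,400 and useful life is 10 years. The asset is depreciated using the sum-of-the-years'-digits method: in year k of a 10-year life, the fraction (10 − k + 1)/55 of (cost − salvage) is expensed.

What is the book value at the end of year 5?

$178,425

Depreciable base = $407,825 − $92,400 = $315,425.
Sum of the years' digits = 10+9+8+7+6+5+4+3+2+1 = 55.
Year 1: $315,425 × 10/55 = $57,350. Book value $350,475.
Year 2: $315,425 × 9/55 = $51,615. Book value $298,860.
Year 3: $315,425 × 8/55 = $45,880. Book value $252,980.
Year 4: $315,425 × 7/55 = $40,145. Book value $212,835.
Year 5: $315,425 × 6/55 = $34,410. Book value $178,425.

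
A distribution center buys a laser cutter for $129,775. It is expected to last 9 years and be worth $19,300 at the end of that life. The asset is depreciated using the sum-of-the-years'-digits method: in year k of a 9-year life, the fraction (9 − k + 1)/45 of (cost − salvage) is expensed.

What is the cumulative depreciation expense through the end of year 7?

$103,110

Depreciable base = $129,775 − $19,300 = $110,475.
Sum of the years' digits = 9+8+7+6+5+4+3+2+1 = 45.
Year 1: $110,475 × 9/45 = $22,095. Book value $107,680.
Year 2: $110,475 × 8/45 = $19,640. Book value $88,040.
Year 3: $110,475 × 7/45 = $17,185. Book value $70,855.
Year 4: $110,475 × 6/45 = $14,730. Book value $56,125.
Year 5: $110,475 × 5/45 = $12,275. Book value $43,850.
Year 6: $110,475 × 4/45 = $9,820. Book value $34,030.
Year 7: $110,475 × 3/45 = $7,365. Book value $26,665.
Accumulated through year 7 = $129,775 − $26,665 = $103,110.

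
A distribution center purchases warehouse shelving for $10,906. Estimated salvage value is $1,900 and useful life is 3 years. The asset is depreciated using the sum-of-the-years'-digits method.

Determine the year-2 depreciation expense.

Depreciable base = $10,906 − $1,900 = $9,006.
Sum of the years' digits = 3+2+1 = 6.
Year 1: $9,006 × 3/6 = $4,503. Book value $6,403.
Year 2: $9,006 × 2/6 = $3,002. Book value $3,401.

$3,002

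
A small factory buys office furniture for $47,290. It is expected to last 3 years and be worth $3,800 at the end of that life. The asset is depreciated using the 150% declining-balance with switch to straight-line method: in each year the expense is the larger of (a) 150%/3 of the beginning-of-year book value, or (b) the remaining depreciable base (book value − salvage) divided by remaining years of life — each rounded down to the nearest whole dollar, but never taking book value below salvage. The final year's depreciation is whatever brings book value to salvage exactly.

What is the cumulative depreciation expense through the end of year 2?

$35,467

Depreciable base = $47,290 − $3,800 = $43,490.
Year 1: DB = ⌊$47,290 × 150%/3⌋ = $23,645; SL = ⌊$43,490/3⌋ = $14,496 → take DB $23,645. Book value $23,645.
Year 2: DB = ⌊$23,645 × 150%/3⌋ = $11,822; SL = ⌊$19,845/2⌋ = $9,922 → take DB $11,822. Book value $11,823.
Accumulated through year 2 = $47,290 − $11,823 = $35,467.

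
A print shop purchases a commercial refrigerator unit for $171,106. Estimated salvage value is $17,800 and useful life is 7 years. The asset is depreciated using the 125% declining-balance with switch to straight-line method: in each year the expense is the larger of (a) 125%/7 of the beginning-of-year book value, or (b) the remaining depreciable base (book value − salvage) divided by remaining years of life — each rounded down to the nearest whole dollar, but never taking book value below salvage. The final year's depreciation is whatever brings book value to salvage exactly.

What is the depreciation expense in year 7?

$19,260

Depreciable base = $171,106 − $17,800 = $153,306.
Year 1: DB = ⌊$171,106 × 125%/7⌋ = $30,554; SL = ⌊$153,306/7⌋ = $21,900 → take DB $30,554. Book value $140,552.
Year 2: DB = ⌊$140,552 × 125%/7⌋ = $25,098; SL = ⌊$122,752/6⌋ = $20,458 → take DB $25,098. Book value $115,454.
Year 3: DB = ⌊$115,454 × 125%/7⌋ = $20,616; SL = ⌊$97,654/5⌋ = $19,530 → take DB $20,616. Book value $94,838.
Year 4: DB = ⌊$94,838 × 125%/7⌋ = $16,935; SL = ⌊$77,038/4⌋ = $19,259 → take SL $19,259. Book value $75,579.
Year 5: DB = ⌊$75,579 × 125%/7⌋ = $13,496; SL = ⌊$57,779/3⌋ = $19,259 → take SL $19,259. Book value $56,320.
Year 6: DB = ⌊$56,320 × 125%/7⌋ = $10,057; SL = ⌊$38,520/2⌋ = $19,260 → take SL $19,260. Book value $37,060.
Year 7 (final): $37,060 − $17,800 = $19,260. Book value $17,800.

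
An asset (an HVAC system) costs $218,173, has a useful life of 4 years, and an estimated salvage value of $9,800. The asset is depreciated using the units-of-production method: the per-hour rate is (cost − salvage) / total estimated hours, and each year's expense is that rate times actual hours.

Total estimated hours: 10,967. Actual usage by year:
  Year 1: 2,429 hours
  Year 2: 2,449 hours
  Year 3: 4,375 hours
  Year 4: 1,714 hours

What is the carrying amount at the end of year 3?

Depreciable base = $218,173 − $9,800 = $208,373.
Rate = $208,373 / 10,967 hours = $19 per hour.
Year 1: 2,429 × $19 = $46,151. Book value $172,022.
Year 2: 2,449 × $19 = $46,531. Book value $125,491.
Year 3: 4,375 × $19 = $83,125. Book value $42,366.

$42,366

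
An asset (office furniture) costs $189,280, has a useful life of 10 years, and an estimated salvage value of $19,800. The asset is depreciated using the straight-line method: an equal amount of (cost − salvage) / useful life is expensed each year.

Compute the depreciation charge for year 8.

Depreciable base = $189,280 − $19,800 = $169,480.
Annual expense = $169,480 / 10 = $16,948.

$16,948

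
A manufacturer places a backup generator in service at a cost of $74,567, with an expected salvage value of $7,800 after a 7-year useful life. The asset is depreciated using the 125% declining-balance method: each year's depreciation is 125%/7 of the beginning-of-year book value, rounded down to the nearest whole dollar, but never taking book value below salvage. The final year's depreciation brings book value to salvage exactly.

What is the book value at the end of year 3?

$41,331

Depreciable base = $74,567 − $7,800 = $66,767.
Year 1: ⌊$74,567 × 125%/7⌋ = $13,315. Book value $61,252.
Year 2: ⌊$61,252 × 125%/7⌋ = $10,937. Book value $50,315.
Year 3: ⌊$50,315 × 125%/7⌋ = $8,984. Book value $41,331.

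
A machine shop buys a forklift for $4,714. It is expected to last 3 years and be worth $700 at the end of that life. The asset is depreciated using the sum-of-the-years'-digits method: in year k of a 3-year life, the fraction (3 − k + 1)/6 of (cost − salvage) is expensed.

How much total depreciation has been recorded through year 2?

$3,345

Depreciable base = $4,714 − $700 = $4,014.
Sum of the years' digits = 3+2+1 = 6.
Year 1: $4,014 × 3/6 = $2,007. Book value $2,707.
Year 2: $4,014 × 2/6 = $1,338. Book value $1,369.
Accumulated through year 2 = $4,714 − $1,369 = $3,345.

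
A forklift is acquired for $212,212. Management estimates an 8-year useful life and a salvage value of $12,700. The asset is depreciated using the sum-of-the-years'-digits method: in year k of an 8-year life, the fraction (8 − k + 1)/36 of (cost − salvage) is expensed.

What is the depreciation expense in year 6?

Depreciable base = $212,212 − $12,700 = $199,512.
Sum of the years' digits = 8+7+6+5+4+3+2+1 = 36.
Year 1: $199,512 × 8/36 = $44,336. Book value $167,876.
Year 2: $199,512 × 7/36 = $38,794. Book value $129,082.
Year 3: $199,512 × 6/36 = $33,252. Book value $95,830.
Year 4: $199,512 × 5/36 = $27,710. Book value $68,120.
Year 5: $199,512 × 4/36 = $22,168. Book value $45,952.
Year 6: $199,512 × 3/36 = $16,626. Book value $29,326.

$16,626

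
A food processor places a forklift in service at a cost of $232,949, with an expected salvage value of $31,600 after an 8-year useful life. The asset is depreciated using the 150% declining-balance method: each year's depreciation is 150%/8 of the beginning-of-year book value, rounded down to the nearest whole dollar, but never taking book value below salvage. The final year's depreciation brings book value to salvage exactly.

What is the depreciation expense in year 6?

Depreciable base = $232,949 − $31,600 = $201,349.
Year 1: ⌊$232,949 × 150%/8⌋ = $43,677. Book value $189,272.
Year 2: ⌊$189,272 × 150%/8⌋ = $35,488. Book value $153,784.
Year 3: ⌊$153,784 × 150%/8⌋ = $28,834. Book value $124,950.
Year 4: ⌊$124,950 × 150%/8⌋ = $23,428. Book value $101,522.
Year 5: ⌊$101,522 × 150%/8⌋ = $19,035. Book value $82,487.
Year 6: ⌊$82,487 × 150%/8⌋ = $15,466. Book value $67,021.

$15,466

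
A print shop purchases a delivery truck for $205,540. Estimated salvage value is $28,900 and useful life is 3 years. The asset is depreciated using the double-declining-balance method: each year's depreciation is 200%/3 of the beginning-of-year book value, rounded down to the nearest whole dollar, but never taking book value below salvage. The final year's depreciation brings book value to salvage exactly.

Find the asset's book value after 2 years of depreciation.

$28,900

Depreciable base = $205,540 − $28,900 = $176,640.
Year 1: ⌊$205,540 × 200%/3⌋ = $137,026. Book value $68,514.
Year 2: ⌊$68,514 × 200%/3⌋ = $45,676, capped at $39,614. Book value $28,900.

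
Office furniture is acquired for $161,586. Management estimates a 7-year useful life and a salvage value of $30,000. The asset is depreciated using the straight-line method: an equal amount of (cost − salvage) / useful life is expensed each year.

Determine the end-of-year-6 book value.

Depreciable base = $161,586 − $30,000 = $131,586.
Annual expense = $131,586 / 7 = $18,798.
End of year 1: book value $142,788.
End of year 2: book value $123,990.
End of year 3: book value $105,192.
End of year 4: book value $86,394.
End of year 5: book value $67,596.
End of year 6: book value $48,798.

$48,798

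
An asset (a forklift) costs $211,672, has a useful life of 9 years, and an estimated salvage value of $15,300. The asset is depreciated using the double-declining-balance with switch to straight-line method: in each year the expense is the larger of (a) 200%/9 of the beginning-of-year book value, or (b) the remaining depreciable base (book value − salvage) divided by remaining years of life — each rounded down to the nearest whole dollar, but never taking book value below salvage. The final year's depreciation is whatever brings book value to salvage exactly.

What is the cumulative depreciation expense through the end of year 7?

$175,331

Depreciable base = $211,672 − $15,300 = $196,372.
Year 1: DB = ⌊$211,672 × 200%/9⌋ = $47,038; SL = ⌊$196,372/9⌋ = $21,819 → take DB $47,038. Book value $164,634.
Year 2: DB = ⌊$164,634 × 200%/9⌋ = $36,585; SL = ⌊$149,334/8⌋ = $18,666 → take DB $36,585. Book value $128,049.
Year 3: DB = ⌊$128,049 × 200%/9⌋ = $28,455; SL = ⌊$112,749/7⌋ = $16,107 → take DB $28,455. Book value $99,594.
Year 4: DB = ⌊$99,594 × 200%/9⌋ = $22,132; SL = ⌊$84,294/6⌋ = $14,049 → take DB $22,132. Book value $77,462.
Year 5: DB = ⌊$77,462 × 200%/9⌋ = $17,213; SL = ⌊$62,162/5⌋ = $12,432 → take DB $17,213. Book value $60,249.
Year 6: DB = ⌊$60,249 × 200%/9⌋ = $13,388; SL = ⌊$44,949/4⌋ = $11,237 → take DB $13,388. Book value $46,861.
Year 7: DB = ⌊$46,861 × 200%/9⌋ = $10,413; SL = ⌊$31,561/3⌋ = $10,520 → take SL $10,520. Book value $36,341.
Accumulated through year 7 = $211,672 − $36,341 = $175,331.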